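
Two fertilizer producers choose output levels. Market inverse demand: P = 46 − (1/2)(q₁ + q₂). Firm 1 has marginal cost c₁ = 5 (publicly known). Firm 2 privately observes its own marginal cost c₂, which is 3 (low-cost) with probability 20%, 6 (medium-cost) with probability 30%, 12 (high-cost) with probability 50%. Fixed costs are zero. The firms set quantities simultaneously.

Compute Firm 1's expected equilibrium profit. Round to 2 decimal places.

Firm 2 with cost c maximizes (46 − (1/2)(q₁+q₂) − c)·q₂, giving q₂(c) = (46 − c − (1/2)q₁).
E[c₂] = 0.2·3 + 0.3·6 + 0.5·12 = 8.4
Firm 1's FOC against E[q₂] yields q₁ = (46 − 2·5 + E[c₂])/(3/2) = (46 − 10 + 8.4)/(3/2) = 29.6.
E[P] = 46 − (1/2)·(q₁ + E[q₂]) = 19.8; Firm 1's expected profit = (E[P] − 5)·q₁ = (19.8 − 5)·29.6 = 438.08.

438.08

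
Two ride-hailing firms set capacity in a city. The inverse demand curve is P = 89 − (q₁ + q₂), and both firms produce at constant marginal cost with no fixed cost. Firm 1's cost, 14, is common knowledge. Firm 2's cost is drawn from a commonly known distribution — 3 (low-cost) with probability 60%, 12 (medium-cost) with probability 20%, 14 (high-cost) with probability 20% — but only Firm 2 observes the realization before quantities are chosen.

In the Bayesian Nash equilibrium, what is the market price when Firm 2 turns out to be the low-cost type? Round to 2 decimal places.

Each type of Firm 2 best-responds to q₁; Firm 1 best-responds to the expected q₂ over Firm 2's types.
Firm 2 with cost c maximizes (89 − (q₁+q₂) − c)·q₂, giving q₂(c) = (89 − c − q₁)/2.
E[c₂] = 0.6·3 + 0.2·12 + 0.2·14 = 7
Firm 1's FOC against E[q₂] yields q₁ = (89 − 2·14 + E[c₂])/3 = (89 − 28 + 7)/3 = 22.6667.
q₂(low-cost) = 31.6667, so P = 89 − (22.6667 + 31.6667) = 34.6667.

34.67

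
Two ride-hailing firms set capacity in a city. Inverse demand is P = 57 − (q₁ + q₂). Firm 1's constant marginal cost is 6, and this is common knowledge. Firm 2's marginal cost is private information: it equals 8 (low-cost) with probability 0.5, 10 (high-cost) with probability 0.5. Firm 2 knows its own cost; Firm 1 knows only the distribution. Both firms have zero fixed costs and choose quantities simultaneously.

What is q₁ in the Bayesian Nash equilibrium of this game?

Type-c best response for Firm 2: q₂(c) = (57 − c)/2 − q₁/2.
Firm 1 maximizes expected profit; its first-order condition is 57 − 2q₁ − E[q₂] − 6 = 0.
Substituting E[q₂] and solving: E[c₂] = 9, so q₁ = (57 − 2·6 + 9)/3 = 18.

18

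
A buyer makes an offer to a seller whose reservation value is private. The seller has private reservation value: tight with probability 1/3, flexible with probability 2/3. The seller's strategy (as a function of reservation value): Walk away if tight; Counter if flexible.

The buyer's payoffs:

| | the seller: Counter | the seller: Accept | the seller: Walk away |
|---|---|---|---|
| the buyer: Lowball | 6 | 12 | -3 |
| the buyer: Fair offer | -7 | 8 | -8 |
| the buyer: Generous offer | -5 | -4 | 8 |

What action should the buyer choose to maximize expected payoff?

Compute the buyer's expected payoff for each action, taking the expectation over the seller's type.
E[Lowball] = 1/3·(-3) + 2/3·(6) = 3
E[Fair offer] = 1/3·(-8) + 2/3·(-7) = -22/3
E[Generous offer] = 1/3·(8) + 2/3·(-5) = -2/3
Best response: Lowball (3 is the largest).

Lowball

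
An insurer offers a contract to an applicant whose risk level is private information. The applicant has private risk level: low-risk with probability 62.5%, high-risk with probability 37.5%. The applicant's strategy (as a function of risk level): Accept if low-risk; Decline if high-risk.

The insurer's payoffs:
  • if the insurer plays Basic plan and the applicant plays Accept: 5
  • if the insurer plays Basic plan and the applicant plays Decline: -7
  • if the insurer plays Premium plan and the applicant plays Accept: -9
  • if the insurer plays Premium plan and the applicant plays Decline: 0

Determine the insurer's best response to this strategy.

Basic plan

Compute the insurer's expected payoff for each action, taking the expectation over the applicant's type.
E[Basic plan] = 0.625·(5) + 0.375·(-7) = 0.5
E[Premium plan] = 0.625·(-9) + 0.375·(0) = -5.625
Best response: Basic plan (0.5 is the largest).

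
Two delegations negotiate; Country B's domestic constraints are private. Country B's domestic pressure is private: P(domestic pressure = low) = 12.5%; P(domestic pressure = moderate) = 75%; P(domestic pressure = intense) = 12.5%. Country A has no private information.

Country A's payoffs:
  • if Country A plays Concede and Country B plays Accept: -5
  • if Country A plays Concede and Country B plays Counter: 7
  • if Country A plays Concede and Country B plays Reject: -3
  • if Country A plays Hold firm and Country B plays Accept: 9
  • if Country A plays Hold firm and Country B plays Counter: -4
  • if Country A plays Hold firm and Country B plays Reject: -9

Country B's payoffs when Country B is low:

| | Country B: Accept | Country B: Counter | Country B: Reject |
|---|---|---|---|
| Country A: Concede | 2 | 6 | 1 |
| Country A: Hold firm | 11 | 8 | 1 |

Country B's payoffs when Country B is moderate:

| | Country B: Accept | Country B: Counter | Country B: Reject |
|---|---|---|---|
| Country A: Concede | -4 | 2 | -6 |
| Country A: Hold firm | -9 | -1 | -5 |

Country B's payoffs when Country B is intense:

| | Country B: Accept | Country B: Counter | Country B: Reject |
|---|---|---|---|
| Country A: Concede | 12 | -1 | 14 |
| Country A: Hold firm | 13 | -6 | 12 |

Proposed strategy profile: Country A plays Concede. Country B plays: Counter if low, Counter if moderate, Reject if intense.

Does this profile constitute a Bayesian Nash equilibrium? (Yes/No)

Yes

Country A plays Concede: E[Concede] = 0.125·(7) + 0.75·(7) + 0.125·(-3) = 5.75; E[Hold firm] = -4.625. Best-responding. ✓
Country B (domestic pressure low), facing Concede: Accept gives 2, Counter gives 6, Reject gives 1. Proposed Counter is best. ✓
Country B (domestic pressure moderate), facing Concede: Accept gives -4, Counter gives 2, Reject gives -6. Proposed Counter is best. ✓
Country B (domestic pressure intense), facing Concede: Accept gives 12, Counter gives -1, Reject gives 14. Proposed Reject is best. ✓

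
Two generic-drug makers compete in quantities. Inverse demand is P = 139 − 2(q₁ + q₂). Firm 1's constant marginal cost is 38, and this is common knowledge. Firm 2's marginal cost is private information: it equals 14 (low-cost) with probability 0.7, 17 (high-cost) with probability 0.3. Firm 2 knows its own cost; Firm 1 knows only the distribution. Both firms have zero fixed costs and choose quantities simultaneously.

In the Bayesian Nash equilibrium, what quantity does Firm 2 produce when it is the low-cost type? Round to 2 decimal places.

24.76

Firm 2 with cost c maximizes (139 − 2(q₁+q₂) − c)·q₂, giving q₂(c) = (139 − c − 2q₁)/4.
E[c₂] = 0.7·14 + 0.3·17 = 14.9
Firm 1's FOC against E[q₂] yields q₁ = (139 − 2·38 + E[c₂])/6 = (139 − 76 + 14.9)/6 = 12.9833.
q₂(low-cost) = (139 − 14 − 2·12.9833)/4 = 24.7583.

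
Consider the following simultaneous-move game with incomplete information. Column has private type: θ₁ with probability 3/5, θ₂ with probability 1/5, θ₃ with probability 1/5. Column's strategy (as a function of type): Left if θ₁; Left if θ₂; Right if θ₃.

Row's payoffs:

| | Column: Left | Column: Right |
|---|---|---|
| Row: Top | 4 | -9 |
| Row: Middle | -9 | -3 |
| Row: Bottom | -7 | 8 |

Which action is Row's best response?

Top

E[Top] = 3/5·(4) + 1/5·(4) + 1/5·(-9) = 7/5
E[Middle] = 3/5·(-9) + 1/5·(-9) + 1/5·(-3) = -39/5
E[Bottom] = 3/5·(-7) + 1/5·(-7) + 1/5·(8) = -4
Best response: Top (7/5 is the largest).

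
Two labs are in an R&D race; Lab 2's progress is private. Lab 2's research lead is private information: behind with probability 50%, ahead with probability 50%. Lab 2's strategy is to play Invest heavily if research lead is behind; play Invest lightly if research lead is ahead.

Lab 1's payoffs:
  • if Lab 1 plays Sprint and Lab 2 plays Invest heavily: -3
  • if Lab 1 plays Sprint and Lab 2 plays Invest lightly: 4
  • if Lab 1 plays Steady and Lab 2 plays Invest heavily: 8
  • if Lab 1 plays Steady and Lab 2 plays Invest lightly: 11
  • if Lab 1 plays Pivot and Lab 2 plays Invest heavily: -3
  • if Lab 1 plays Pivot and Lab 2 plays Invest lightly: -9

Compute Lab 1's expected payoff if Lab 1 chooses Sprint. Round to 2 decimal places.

0.50

Take the expectation over Lab 2's research lead, weighting each type's action by its prior probability.
E[Sprint] = 0.5·(-3) + 0.5·4 = (-1.5) + 2 = 0.5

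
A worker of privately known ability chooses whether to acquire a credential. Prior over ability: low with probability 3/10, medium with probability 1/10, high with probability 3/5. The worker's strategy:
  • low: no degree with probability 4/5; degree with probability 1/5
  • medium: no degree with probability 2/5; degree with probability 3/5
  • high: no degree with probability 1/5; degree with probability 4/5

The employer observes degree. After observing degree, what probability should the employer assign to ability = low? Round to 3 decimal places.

0.100

Apply Bayes' rule using the sender's strategy as the likelihood.
P(degree) = (3/10)·(1/5) + (1/10)·(3/5) + (3/5)·(4/5) = 3/5
P(low | degree) = ((3/10)·(1/5)) / (3/5) = (3/50) / (3/5) = 1/10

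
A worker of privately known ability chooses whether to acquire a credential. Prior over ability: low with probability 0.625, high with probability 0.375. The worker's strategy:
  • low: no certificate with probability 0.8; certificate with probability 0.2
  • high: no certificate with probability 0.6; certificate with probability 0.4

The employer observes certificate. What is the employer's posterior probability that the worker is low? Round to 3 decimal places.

0.455

Apply Bayes' rule using the sender's strategy as the likelihood.
P(certificate) = 0.625·0.2 + 0.375·0.4 = 0.275
P(low | certificate) = (0.625·0.2) / 0.275 = 0.125 / 0.275 = 0.454545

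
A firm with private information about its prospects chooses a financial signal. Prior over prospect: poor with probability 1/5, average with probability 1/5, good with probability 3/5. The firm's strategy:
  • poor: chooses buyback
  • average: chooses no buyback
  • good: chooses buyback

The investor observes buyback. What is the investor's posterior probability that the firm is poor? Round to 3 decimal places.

0.250

P(buyback) = (1/5)·1 + (1/5)·0 + (3/5)·1 = 4/5
P(poor | buyback) = ((1/5)·1) / (4/5) = (1/5) / (4/5) = 1/4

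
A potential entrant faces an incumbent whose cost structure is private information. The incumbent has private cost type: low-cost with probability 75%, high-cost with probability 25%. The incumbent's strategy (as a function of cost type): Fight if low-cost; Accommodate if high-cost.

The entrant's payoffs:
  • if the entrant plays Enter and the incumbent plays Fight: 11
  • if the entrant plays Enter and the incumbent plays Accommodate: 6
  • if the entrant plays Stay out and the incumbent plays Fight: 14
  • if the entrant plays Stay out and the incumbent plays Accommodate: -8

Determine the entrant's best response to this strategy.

Enter

Compute the entrant's expected payoff for each action, taking the expectation over the incumbent's type.
E[Enter] = 0.75·(11) + 0.25·(6) = 9.75
E[Stay out] = 0.75·(14) + 0.25·(-8) = 8.5
Best response: Enter (9.75 is the largest).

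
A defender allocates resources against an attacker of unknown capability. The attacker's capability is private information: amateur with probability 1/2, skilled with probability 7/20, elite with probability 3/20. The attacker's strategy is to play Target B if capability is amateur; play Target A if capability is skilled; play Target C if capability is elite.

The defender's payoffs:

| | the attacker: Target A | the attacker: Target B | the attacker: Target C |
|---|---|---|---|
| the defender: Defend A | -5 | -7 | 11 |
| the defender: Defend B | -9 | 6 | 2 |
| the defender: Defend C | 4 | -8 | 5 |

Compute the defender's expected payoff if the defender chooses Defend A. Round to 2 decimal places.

-3.60

Take the expectation over the attacker's capability, weighting each type's action by its prior probability.
E[Defend A] = 1/2·(-7) + 7/20·(-5) + 3/20·11 = (-7/2) + (-7/4) + 33/20 = -18/5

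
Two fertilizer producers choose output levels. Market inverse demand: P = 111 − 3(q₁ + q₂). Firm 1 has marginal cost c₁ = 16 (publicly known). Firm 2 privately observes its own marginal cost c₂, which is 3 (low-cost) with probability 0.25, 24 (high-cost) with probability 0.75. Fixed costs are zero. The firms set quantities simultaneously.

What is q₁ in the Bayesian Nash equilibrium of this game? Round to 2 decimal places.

10.86

Type-c best response for Firm 2: q₂(c) = (111 − c)/6 − q₁/2.
Firm 1 maximizes expected profit; its first-order condition is 111 − 6q₁ − 3E[q₂] − 16 = 0.
Substituting E[q₂] and solving: E[c₂] = 18.75, so q₁ = (111 − 2·16 + 18.75)/9 = 10.8611.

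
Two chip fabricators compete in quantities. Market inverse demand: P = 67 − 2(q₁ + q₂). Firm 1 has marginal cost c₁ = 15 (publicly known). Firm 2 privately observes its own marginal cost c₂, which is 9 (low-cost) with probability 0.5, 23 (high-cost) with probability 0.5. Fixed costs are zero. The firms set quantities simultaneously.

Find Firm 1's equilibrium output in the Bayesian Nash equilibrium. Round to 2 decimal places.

8.83

Type-c best response for Firm 2: q₂(c) = (67 − c)/4 − q₁/2.
Firm 1 maximizes expected profit; its first-order condition is 67 − 4q₁ − 2E[q₂] − 15 = 0.
Substituting E[q₂] and solving: E[c₂] = 16, so q₁ = (67 − 2·15 + 16)/6 = 8.83333.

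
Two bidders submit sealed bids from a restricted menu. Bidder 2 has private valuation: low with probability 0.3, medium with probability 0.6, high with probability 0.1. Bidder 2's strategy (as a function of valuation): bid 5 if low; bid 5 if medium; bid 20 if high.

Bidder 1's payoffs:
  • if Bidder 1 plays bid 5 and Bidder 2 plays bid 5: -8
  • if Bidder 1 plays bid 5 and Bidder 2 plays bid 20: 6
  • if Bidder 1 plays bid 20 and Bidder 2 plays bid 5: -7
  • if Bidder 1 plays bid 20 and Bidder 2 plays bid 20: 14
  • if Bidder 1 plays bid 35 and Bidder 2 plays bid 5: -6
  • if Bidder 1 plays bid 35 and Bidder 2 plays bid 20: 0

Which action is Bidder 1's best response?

Compute Bidder 1's expected payoff for each action, taking the expectation over Bidder 2's type.
E[bid 5] = 0.3·(-8) + 0.6·(-8) + 0.1·(6) = -6.6
E[bid 20] = 0.3·(-7) + 0.6·(-7) + 0.1·(14) = -4.9
E[bid 35] = 0.3·(-6) + 0.6·(-6) + 0.1·(0) = -5.4
Best response: bid 20 (-4.9 is the largest).

bid 20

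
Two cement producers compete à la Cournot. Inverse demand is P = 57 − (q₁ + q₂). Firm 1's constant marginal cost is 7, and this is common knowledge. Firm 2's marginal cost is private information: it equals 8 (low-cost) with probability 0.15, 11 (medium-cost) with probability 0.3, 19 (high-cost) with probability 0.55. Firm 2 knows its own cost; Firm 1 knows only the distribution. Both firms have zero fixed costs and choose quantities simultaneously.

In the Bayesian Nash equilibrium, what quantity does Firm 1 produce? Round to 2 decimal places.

Firm 2 with cost c maximizes (57 − (q₁+q₂) − c)·q₂, giving q₂(c) = (57 − c − q₁)/2.
E[c₂] = 0.15·8 + 0.3·11 + 0.55·19 = 14.95
Firm 1's FOC against E[q₂] yields q₁ = (57 − 2·7 + E[c₂])/3 = (57 − 14 + 14.95)/3 = 19.3167.

19.32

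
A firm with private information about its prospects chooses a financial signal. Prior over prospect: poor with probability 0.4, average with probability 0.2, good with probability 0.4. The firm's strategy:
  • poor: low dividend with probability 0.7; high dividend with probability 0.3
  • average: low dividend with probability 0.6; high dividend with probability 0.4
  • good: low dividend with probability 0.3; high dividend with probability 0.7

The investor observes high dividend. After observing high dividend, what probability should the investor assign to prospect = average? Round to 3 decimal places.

P(high dividend) = 0.4·0.3 + 0.2·0.4 + 0.4·0.7 = 0.48
P(average | high dividend) = (0.2·0.4) / 0.48 = 0.08 / 0.48 = 0.166667

0.167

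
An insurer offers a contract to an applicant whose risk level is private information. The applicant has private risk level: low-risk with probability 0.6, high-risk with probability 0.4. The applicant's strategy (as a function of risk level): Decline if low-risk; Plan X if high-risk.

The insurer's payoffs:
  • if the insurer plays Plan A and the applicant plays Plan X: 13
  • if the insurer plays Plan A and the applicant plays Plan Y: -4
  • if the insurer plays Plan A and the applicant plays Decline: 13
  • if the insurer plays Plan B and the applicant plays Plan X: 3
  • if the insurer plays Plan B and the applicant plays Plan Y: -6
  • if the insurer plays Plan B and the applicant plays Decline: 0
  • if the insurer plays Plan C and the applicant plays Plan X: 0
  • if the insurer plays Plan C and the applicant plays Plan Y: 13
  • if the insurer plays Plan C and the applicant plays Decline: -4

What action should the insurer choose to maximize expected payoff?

E[Plan A] = 0.6·(13) + 0.4·(13) = 13
E[Plan B] = 0.6·(0) + 0.4·(3) = 1.2
E[Plan C] = 0.6·(-4) + 0.4·(0) = -2.4
Best response: Plan A (13 is the largest).

Plan A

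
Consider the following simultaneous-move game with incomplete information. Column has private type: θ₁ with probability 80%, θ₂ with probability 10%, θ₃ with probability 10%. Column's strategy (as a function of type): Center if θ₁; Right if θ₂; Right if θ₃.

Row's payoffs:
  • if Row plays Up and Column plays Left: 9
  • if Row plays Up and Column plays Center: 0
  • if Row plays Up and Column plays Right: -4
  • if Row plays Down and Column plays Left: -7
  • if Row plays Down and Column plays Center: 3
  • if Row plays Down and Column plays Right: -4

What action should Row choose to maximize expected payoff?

Compute Row's expected payoff for each action, taking the expectation over Column's type.
E[Up] = 0.8·(0) + 0.1·(-4) + 0.1·(-4) = -0.8
E[Down] = 0.8·(3) + 0.1·(-4) + 0.1·(-4) = 1.6
Best response: Down (1.6 is the largest).

Down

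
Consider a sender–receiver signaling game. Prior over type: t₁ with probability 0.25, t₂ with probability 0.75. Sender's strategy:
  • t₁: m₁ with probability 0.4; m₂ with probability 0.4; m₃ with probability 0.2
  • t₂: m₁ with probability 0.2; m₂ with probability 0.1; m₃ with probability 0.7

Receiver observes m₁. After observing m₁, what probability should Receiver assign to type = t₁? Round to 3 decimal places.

P(m₁) = 0.25·0.4 + 0.75·0.2 = 0.25
P(t₁ | m₁) = (0.25·0.4) / 0.25 = 0.1 / 0.25 = 0.4

0.400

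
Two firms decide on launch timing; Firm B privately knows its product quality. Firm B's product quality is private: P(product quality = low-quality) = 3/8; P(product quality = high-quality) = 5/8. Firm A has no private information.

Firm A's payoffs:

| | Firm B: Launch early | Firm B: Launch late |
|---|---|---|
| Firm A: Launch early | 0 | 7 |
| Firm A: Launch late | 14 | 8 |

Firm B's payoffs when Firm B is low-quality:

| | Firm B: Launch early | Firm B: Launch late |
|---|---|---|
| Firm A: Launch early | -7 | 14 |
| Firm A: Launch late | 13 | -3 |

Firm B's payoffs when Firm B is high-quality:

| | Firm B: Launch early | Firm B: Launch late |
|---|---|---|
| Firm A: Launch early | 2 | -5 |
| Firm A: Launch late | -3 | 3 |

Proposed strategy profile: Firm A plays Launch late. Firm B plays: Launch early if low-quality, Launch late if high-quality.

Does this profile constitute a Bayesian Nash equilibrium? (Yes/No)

Yes

Firm A plays Launch late: E[Launch late] = 3/8·(14) + 5/8·(8) = 41/4; E[Launch early] = 35/8. Best-responding. ✓
Firm B (product quality low-quality), facing Launch late: Launch early gives 13, Launch late gives -3. Proposed Launch early is best. ✓
Firm B (product quality high-quality), facing Launch late: Launch early gives -3, Launch late gives 3. Proposed Launch late is best. ✓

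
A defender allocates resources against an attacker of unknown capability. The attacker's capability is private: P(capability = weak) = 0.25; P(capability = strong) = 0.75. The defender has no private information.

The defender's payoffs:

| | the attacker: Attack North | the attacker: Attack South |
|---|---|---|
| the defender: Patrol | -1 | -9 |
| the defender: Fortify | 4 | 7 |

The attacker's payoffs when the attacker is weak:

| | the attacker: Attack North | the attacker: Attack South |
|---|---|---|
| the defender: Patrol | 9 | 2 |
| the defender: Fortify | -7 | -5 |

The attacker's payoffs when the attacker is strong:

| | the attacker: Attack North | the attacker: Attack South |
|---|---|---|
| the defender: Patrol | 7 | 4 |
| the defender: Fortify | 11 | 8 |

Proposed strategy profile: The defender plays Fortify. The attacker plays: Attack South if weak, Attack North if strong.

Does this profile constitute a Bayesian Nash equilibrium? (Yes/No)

The defender plays Fortify: E[Fortify] = 0.25·(7) + 0.75·(4) = 4.75; E[Patrol] = -3. Best-responding. ✓
The attacker (capability weak), facing Fortify: Attack North gives -7, Attack South gives -5. Proposed Attack South is best. ✓
The attacker (capability strong), facing Fortify: Attack North gives 11, Attack South gives 8. Proposed Attack North is best. ✓

Yes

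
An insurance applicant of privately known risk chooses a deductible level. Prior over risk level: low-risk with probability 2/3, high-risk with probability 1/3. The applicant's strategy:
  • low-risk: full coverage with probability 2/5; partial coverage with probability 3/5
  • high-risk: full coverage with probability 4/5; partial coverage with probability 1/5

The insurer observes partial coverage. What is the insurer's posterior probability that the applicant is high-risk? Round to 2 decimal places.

0.14

P(partial coverage) = (2/3)·(3/5) + (1/3)·(1/5) = 7/15
P(high-risk | partial coverage) = ((1/3)·(1/5)) / (7/15) = (1/15) / (7/15) = 1/7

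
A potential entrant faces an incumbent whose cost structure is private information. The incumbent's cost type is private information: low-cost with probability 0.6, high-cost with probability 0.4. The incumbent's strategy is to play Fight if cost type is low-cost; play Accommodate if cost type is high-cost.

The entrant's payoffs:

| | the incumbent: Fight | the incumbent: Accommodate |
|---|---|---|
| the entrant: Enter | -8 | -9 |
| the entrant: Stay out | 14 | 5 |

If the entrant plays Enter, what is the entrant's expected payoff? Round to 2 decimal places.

E[Enter] = 0.6·(-8) + 0.4·(-9) = (-4.8) + (-3.6) = -8.4

-8.40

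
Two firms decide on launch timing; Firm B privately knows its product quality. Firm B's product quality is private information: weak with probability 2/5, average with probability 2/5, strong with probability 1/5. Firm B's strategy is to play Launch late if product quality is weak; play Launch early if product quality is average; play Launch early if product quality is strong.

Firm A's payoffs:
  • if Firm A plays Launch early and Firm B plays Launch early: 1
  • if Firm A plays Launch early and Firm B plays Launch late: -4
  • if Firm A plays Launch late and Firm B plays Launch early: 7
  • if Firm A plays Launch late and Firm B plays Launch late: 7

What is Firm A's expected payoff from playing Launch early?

Take the expectation over Firm B's product quality, weighting each type's action by its prior probability.
E[Launch early] = 2/5·(-4) + 2/5·1 + 1/5·1 = (-8/5) + 2/5 + 1/5 = -1

-1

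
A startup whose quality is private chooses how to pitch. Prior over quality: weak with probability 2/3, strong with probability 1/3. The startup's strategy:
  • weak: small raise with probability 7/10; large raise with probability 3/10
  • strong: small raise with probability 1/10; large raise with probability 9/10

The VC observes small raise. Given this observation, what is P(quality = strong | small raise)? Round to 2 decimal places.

P(small raise) = (2/3)·(7/10) + (1/3)·(1/10) = 1/2
P(strong | small raise) = ((1/3)·(1/10)) / (1/2) = (1/30) / (1/2) = 1/15

0.07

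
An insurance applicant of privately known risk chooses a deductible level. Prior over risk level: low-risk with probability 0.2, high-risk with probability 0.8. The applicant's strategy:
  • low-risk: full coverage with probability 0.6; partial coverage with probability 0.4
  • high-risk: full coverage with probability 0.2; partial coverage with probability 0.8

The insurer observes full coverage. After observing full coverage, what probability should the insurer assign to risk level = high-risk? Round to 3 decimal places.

P(full coverage) = 0.2·0.6 + 0.8·0.2 = 0.28
P(high-risk | full coverage) = (0.8·0.2) / 0.28 = 0.16 / 0.28 = 0.571429

0.571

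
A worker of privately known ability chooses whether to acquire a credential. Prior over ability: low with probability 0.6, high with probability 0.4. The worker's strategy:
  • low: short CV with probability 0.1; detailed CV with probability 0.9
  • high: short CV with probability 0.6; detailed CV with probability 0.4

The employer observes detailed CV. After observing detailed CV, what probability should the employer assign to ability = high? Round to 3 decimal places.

0.229

Apply Bayes' rule using the sender's strategy as the likelihood.
P(detailed CV) = 0.6·0.9 + 0.4·0.4 = 0.7
P(high | detailed CV) = (0.4·0.4) / 0.7 = 0.16 / 0.7 = 0.228571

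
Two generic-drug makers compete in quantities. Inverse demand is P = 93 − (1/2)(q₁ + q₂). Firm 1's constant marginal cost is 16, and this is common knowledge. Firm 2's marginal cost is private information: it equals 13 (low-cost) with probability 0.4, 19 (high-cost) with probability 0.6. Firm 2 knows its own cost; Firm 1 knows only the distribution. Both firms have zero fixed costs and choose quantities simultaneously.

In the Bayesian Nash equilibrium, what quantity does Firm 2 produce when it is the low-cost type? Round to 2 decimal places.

Each type of Firm 2 best-responds to q₁; Firm 1 best-responds to the expected q₂ over Firm 2's types.
Firm 2 with cost c maximizes (93 − (1/2)(q₁+q₂) − c)·q₂, giving q₂(c) = (93 − c − (1/2)q₁).
E[c₂] = 0.4·13 + 0.6·19 = 16.6
Firm 1's FOC against E[q₂] yields q₁ = (93 − 2·16 + E[c₂])/(3/2) = (93 − 32 + 16.6)/(3/2) = 51.7333.
q₂(low-cost) = (93 − 13 − (1/2)·51.7333) = 54.1333.

54.13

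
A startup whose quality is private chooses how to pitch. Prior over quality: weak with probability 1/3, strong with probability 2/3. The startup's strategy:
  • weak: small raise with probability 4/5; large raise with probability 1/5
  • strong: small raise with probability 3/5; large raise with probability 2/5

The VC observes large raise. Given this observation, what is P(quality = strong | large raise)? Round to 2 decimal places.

0.80

P(large raise) = (1/3)·(1/5) + (2/3)·(2/5) = 1/3
P(strong | large raise) = ((2/3)·(2/5)) / (1/3) = (4/15) / (1/3) = 4/5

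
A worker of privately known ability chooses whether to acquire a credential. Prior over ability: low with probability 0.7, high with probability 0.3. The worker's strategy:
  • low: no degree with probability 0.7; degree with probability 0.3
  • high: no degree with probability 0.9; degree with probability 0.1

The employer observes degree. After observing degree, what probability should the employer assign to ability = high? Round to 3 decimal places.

0.125

P(degree) = 0.7·0.3 + 0.3·0.1 = 0.24
P(high | degree) = (0.3·0.1) / 0.24 = 0.03 / 0.24 = 0.125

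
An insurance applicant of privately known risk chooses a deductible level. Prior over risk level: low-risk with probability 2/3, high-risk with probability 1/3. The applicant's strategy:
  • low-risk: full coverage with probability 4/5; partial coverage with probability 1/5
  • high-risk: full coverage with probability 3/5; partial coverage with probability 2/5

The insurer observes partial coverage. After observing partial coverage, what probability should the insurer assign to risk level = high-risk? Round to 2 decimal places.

0.50

P(partial coverage) = (2/3)·(1/5) + (1/3)·(2/5) = 4/15
P(high-risk | partial coverage) = ((1/3)·(2/5)) / (4/15) = (2/15) / (4/15) = 1/2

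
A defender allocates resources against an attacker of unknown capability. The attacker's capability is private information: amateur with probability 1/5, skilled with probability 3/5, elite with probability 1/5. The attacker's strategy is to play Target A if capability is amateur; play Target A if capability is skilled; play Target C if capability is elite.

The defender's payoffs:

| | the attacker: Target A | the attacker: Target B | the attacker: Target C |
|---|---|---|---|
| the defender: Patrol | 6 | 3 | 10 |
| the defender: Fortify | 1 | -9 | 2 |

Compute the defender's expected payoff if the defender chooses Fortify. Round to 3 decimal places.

E[Fortify] = 1/5·1 + 3/5·1 + 1/5·2 = 1/5 + 3/5 + 2/5 = 6/5

1.200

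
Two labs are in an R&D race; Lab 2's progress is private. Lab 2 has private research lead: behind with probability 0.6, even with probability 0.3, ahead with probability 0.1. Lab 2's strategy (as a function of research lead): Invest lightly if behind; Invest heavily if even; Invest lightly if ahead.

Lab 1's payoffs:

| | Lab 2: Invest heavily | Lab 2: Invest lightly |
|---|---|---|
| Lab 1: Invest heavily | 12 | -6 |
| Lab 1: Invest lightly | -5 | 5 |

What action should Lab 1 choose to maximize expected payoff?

E[Invest heavily] = 0.6·(-6) + 0.3·(12) + 0.1·(-6) = -0.6
E[Invest lightly] = 0.6·(5) + 0.3·(-5) + 0.1·(5) = 2
Best response: Invest lightly (2 is the largest).

Invest lightly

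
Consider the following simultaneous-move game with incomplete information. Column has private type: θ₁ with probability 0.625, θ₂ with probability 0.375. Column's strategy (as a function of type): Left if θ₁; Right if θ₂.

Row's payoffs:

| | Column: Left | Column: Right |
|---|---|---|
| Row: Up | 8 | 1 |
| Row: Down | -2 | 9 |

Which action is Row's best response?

E[Up] = 0.625·(8) + 0.375·(1) = 5.375
E[Down] = 0.625·(-2) + 0.375·(9) = 2.125
Best response: Up (5.375 is the largest).

Up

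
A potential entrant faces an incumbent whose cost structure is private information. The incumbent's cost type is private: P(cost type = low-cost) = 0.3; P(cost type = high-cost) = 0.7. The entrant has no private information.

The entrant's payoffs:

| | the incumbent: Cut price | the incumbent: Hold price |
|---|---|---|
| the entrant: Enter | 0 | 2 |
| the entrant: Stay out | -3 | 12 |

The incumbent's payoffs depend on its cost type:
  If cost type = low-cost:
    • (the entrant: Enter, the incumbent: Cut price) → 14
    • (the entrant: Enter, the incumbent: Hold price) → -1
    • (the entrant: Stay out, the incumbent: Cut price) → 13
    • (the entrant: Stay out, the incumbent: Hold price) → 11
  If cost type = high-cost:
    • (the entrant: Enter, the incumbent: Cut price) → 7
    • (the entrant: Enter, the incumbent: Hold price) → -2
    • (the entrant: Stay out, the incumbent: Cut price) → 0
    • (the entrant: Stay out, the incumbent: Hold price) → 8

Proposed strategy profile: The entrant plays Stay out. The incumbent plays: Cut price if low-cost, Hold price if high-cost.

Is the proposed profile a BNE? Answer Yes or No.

The entrant plays Stay out: E[Stay out] = 0.3·(-3) + 0.7·(12) = 7.5; E[Enter] = 1.4. Best-responding. ✓
The incumbent (cost type low-cost), facing Stay out: Cut price gives 13, Hold price gives 11. Proposed Cut price is best. ✓
The incumbent (cost type high-cost), facing Stay out: Cut price gives 0, Hold price gives 8. Proposed Hold price is best. ✓

Yes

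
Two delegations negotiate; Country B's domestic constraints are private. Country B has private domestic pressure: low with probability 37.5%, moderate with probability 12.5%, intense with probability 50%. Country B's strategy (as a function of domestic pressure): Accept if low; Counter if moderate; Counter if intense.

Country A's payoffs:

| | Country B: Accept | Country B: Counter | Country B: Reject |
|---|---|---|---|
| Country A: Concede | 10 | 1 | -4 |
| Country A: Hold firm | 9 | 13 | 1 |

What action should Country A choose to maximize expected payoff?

E[Concede] = 0.375·(10) + 0.125·(1) + 0.5·(1) = 4.375
E[Hold firm] = 0.375·(9) + 0.125·(13) + 0.5·(13) = 11.5
Best response: Hold firm (11.5 is the largest).

Hold firm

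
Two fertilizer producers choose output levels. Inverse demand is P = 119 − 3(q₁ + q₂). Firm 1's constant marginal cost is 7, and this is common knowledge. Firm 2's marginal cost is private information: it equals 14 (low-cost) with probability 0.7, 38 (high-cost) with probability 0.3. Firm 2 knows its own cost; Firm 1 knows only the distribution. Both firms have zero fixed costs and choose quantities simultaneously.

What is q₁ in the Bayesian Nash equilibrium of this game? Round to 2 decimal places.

Type-c best response for Firm 2: q₂(c) = (119 − c)/6 − q₁/2.
Firm 1 maximizes expected profit; its first-order condition is 119 − 6q₁ − 3E[q₂] − 7 = 0.
Substituting E[q₂] and solving: E[c₂] = 21.2, so q₁ = (119 − 2·7 + 21.2)/9 = 14.0222.

14.02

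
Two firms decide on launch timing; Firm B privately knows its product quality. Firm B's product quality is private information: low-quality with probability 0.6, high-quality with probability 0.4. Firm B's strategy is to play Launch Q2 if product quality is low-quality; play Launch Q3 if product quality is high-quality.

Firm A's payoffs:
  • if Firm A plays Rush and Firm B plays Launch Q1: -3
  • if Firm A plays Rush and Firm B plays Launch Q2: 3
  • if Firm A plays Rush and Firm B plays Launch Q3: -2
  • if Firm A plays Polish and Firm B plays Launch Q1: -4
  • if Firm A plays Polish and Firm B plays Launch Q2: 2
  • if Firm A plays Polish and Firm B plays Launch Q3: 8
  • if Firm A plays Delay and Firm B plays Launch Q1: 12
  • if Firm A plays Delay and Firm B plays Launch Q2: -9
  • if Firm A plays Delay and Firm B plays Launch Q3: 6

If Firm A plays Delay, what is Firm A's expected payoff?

E[Delay] = 0.6·(-9) + 0.4·6 = (-5.4) + 2.4 = -3

-3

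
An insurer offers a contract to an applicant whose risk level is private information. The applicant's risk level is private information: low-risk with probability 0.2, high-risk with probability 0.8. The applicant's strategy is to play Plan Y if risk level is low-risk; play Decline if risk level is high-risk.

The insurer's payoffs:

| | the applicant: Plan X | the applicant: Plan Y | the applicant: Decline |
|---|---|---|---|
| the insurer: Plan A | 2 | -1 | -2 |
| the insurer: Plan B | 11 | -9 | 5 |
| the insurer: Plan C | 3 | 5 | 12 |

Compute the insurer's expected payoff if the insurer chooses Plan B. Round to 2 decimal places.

E[Plan B] = 0.2·(-9) + 0.8·5 = (-1.8) + 4 = 2.2

2.20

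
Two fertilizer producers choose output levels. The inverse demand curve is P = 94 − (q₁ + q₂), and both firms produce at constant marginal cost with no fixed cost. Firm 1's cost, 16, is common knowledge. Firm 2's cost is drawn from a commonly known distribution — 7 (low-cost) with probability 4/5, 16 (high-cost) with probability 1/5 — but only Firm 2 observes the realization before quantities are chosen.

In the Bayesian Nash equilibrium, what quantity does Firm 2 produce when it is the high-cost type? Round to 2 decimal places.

27.20

Firm 2 with cost c maximizes (94 − (q₁+q₂) − c)·q₂, giving q₂(c) = (94 − c − q₁)/2.
E[c₂] = 4/5·7 + 1/5·16 = 8.8
Firm 1's FOC against E[q₂] yields q₁ = (94 − 2·16 + E[c₂])/3 = (94 − 32 + 8.8)/3 = 23.6.
q₂(high-cost) = (94 − 16 − 23.6)/2 = 27.2.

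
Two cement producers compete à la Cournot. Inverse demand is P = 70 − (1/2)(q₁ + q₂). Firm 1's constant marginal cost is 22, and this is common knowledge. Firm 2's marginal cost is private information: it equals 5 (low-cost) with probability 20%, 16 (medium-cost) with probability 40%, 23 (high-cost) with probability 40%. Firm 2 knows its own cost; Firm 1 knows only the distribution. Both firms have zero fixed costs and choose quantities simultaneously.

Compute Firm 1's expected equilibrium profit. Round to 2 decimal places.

403.28

Type-c best response for Firm 2: q₂(c) = (70 − c) − q₁/2.
Firm 1 maximizes expected profit; its first-order condition is 70 − q₁ − (1/2)E[q₂] − 22 = 0.
Substituting E[q₂] and solving: E[c₂] = 16.6, so q₁ = (70 − 2·22 + 16.6)/(3/2) = 28.4.
E[P] = 70 − (1/2)·(q₁ + E[q₂]) = 36.2; Firm 1's expected profit = (E[P] − 22)·q₁ = (36.2 − 22)·28.4 = 403.28.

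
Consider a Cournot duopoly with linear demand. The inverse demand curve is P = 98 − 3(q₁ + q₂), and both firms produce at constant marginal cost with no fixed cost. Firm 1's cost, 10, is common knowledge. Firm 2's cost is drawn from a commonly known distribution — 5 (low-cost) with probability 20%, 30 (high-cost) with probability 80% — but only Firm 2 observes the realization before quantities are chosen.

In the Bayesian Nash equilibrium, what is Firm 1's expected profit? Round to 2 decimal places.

Type-c best response for Firm 2: q₂(c) = (98 − c)/6 − q₁/2.
Firm 1 maximizes expected profit; its first-order condition is 98 − 6q₁ − 3E[q₂] − 10 = 0.
Substituting E[q₂] and solving: E[c₂] = 25, so q₁ = (98 − 2·10 + 25)/9 = 11.4444.
E[P] = 98 − 3·(q₁ + E[q₂]) = 44.3333; Firm 1's expected profit = (E[P] − 10)·q₁ = (44.3333 − 10)·11.4444 = 392.926.

392.93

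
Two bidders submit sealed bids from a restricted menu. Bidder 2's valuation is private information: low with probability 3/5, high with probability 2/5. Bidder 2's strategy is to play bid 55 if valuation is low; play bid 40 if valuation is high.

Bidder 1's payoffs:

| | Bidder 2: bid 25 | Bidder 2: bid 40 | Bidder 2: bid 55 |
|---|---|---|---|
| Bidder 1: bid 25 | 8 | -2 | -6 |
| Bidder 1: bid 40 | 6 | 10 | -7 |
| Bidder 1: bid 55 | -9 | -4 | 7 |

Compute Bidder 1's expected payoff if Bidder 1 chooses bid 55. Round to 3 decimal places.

2.600

E[bid 55] = 3/5·7 + 2/5·(-4) = 21/5 + (-8/5) = 13/5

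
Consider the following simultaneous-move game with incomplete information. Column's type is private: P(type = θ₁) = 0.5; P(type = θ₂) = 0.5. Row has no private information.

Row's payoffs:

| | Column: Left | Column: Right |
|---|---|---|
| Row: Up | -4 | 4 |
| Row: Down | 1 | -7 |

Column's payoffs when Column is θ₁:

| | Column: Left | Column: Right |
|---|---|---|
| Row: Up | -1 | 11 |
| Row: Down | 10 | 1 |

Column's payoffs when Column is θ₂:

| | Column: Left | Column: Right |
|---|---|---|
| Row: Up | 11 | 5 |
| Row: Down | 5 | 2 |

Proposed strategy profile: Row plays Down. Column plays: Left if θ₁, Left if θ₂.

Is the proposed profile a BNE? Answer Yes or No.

A profile is a BNE iff every type of every player is best-responding given beliefs about the other side.
Row plays Down: E[Down] = 0.5·(1) + 0.5·(1) = 1; E[Up] = -4. Best-responding. ✓
Column (type θ₁), facing Down: Left gives 10, Right gives 1. Proposed Left is best. ✓
Column (type θ₂), facing Down: Left gives 5, Right gives 2. Proposed Left is best. ✓

Yes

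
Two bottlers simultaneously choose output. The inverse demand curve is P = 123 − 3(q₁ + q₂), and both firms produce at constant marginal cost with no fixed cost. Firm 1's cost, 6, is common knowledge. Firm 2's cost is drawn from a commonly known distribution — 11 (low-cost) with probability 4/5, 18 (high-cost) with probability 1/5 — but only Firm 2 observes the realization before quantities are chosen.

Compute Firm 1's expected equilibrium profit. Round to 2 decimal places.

563.98

Each type of Firm 2 best-responds to q₁; Firm 1 best-responds to the expected q₂ over Firm 2's types.
Firm 2 with cost c maximizes (123 − 3(q₁+q₂) − c)·q₂, giving q₂(c) = (123 − c − 3q₁)/6.
E[c₂] = 4/5·11 + 1/5·18 = 12.4
Firm 1's FOC against E[q₂] yields q₁ = (123 − 2·6 + E[c₂])/9 = (123 − 12 + 12.4)/9 = 13.7111.
E[P] = 123 − 3·(q₁ + E[q₂]) = 47.1333; Firm 1's expected profit = (E[P] − 6)·q₁ = (47.1333 − 6)·13.7111 = 563.984.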